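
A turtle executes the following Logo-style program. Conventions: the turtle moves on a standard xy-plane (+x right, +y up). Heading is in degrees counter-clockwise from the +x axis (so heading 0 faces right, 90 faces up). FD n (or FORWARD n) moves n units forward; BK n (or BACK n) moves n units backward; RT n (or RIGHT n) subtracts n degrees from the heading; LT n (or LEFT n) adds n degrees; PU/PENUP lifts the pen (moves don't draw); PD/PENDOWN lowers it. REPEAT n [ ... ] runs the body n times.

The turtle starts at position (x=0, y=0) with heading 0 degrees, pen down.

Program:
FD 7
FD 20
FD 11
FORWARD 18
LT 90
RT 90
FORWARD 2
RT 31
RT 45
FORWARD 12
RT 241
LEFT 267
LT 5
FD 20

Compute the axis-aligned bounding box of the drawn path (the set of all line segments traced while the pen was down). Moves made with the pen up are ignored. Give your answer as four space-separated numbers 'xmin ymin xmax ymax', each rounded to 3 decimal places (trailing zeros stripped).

Answer: 0 -25.786 75.045 0

Derivation:
Executing turtle program step by step:
Start: pos=(0,0), heading=0, pen down
FD 7: (0,0) -> (7,0) [heading=0, draw]
FD 20: (7,0) -> (27,0) [heading=0, draw]
FD 11: (27,0) -> (38,0) [heading=0, draw]
FD 18: (38,0) -> (56,0) [heading=0, draw]
LT 90: heading 0 -> 90
RT 90: heading 90 -> 0
FD 2: (56,0) -> (58,0) [heading=0, draw]
RT 31: heading 0 -> 329
RT 45: heading 329 -> 284
FD 12: (58,0) -> (60.903,-11.644) [heading=284, draw]
RT 241: heading 284 -> 43
LT 267: heading 43 -> 310
LT 5: heading 310 -> 315
FD 20: (60.903,-11.644) -> (75.045,-25.786) [heading=315, draw]
Final: pos=(75.045,-25.786), heading=315, 7 segment(s) drawn

Segment endpoints: x in {0, 7, 27, 38, 56, 58, 60.903, 75.045}, y in {-25.786, -11.644, 0}
xmin=0, ymin=-25.786, xmax=75.045, ymax=0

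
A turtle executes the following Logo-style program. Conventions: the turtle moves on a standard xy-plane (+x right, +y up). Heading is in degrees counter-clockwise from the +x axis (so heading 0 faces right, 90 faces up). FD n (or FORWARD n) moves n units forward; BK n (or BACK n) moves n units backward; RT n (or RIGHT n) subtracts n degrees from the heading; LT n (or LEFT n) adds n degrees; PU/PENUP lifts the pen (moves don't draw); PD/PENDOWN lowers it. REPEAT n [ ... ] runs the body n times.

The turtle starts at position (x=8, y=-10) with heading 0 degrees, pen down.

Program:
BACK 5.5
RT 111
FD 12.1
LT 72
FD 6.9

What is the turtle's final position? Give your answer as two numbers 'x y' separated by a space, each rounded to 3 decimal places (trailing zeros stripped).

Executing turtle program step by step:
Start: pos=(8,-10), heading=0, pen down
BK 5.5: (8,-10) -> (2.5,-10) [heading=0, draw]
RT 111: heading 0 -> 249
FD 12.1: (2.5,-10) -> (-1.836,-21.296) [heading=249, draw]
LT 72: heading 249 -> 321
FD 6.9: (-1.836,-21.296) -> (3.526,-25.639) [heading=321, draw]
Final: pos=(3.526,-25.639), heading=321, 3 segment(s) drawn

Answer: 3.526 -25.639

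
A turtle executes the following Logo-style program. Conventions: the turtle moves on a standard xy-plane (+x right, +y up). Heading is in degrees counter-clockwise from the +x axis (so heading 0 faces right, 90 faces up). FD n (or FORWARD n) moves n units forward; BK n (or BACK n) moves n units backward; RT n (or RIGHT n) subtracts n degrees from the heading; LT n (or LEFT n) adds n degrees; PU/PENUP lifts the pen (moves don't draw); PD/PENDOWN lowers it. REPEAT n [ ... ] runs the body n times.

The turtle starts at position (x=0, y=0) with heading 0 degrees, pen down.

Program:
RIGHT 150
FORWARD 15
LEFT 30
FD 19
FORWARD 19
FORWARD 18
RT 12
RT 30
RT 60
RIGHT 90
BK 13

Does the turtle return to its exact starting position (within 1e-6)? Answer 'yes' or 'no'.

Executing turtle program step by step:
Start: pos=(0,0), heading=0, pen down
RT 150: heading 0 -> 210
FD 15: (0,0) -> (-12.99,-7.5) [heading=210, draw]
LT 30: heading 210 -> 240
FD 19: (-12.99,-7.5) -> (-22.49,-23.954) [heading=240, draw]
FD 19: (-22.49,-23.954) -> (-31.99,-40.409) [heading=240, draw]
FD 18: (-31.99,-40.409) -> (-40.99,-55.997) [heading=240, draw]
RT 12: heading 240 -> 228
RT 30: heading 228 -> 198
RT 60: heading 198 -> 138
RT 90: heading 138 -> 48
BK 13: (-40.99,-55.997) -> (-49.689,-65.658) [heading=48, draw]
Final: pos=(-49.689,-65.658), heading=48, 5 segment(s) drawn

Start position: (0, 0)
Final position: (-49.689, -65.658)
Distance = 82.341; >= 1e-6 -> NOT closed

Answer: no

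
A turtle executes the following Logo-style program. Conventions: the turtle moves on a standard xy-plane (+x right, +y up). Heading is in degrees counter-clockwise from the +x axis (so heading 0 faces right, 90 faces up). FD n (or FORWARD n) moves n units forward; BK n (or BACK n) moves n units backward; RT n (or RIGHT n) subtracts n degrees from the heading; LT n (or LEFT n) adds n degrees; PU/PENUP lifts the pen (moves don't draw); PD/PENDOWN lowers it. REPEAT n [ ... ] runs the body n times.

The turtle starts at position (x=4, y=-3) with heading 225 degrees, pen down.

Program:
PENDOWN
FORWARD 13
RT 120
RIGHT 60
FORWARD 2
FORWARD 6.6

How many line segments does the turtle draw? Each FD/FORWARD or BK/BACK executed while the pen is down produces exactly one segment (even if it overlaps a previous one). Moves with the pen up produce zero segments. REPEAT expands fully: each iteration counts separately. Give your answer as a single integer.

Answer: 3

Derivation:
Executing turtle program step by step:
Start: pos=(4,-3), heading=225, pen down
PD: pen down
FD 13: (4,-3) -> (-5.192,-12.192) [heading=225, draw]
RT 120: heading 225 -> 105
RT 60: heading 105 -> 45
FD 2: (-5.192,-12.192) -> (-3.778,-10.778) [heading=45, draw]
FD 6.6: (-3.778,-10.778) -> (0.889,-6.111) [heading=45, draw]
Final: pos=(0.889,-6.111), heading=45, 3 segment(s) drawn
Segments drawn: 3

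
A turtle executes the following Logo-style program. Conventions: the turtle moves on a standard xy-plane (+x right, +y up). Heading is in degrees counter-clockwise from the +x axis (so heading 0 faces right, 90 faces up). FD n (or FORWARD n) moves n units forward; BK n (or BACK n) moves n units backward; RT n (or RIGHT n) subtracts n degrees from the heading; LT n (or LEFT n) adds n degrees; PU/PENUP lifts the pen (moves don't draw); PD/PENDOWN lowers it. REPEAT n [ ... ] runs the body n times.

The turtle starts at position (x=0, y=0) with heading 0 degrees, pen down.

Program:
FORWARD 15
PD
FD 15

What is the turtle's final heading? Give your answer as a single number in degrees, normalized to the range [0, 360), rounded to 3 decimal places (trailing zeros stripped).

Answer: 0

Derivation:
Executing turtle program step by step:
Start: pos=(0,0), heading=0, pen down
FD 15: (0,0) -> (15,0) [heading=0, draw]
PD: pen down
FD 15: (15,0) -> (30,0) [heading=0, draw]
Final: pos=(30,0), heading=0, 2 segment(s) drawn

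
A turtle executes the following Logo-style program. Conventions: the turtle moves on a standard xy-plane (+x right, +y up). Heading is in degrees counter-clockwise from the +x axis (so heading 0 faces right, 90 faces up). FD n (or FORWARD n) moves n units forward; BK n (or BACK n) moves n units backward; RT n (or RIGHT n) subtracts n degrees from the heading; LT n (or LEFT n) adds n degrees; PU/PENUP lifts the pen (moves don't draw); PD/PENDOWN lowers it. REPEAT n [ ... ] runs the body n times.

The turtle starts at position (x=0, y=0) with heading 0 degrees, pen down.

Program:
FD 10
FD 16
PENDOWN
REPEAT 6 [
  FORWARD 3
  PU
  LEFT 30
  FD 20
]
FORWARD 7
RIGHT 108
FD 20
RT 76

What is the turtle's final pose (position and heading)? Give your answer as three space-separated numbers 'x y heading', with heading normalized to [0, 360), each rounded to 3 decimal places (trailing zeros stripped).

Answer: 8.18 104.858 356

Derivation:
Executing turtle program step by step:
Start: pos=(0,0), heading=0, pen down
FD 10: (0,0) -> (10,0) [heading=0, draw]
FD 16: (10,0) -> (26,0) [heading=0, draw]
PD: pen down
REPEAT 6 [
  -- iteration 1/6 --
  FD 3: (26,0) -> (29,0) [heading=0, draw]
  PU: pen up
  LT 30: heading 0 -> 30
  FD 20: (29,0) -> (46.321,10) [heading=30, move]
  -- iteration 2/6 --
  FD 3: (46.321,10) -> (48.919,11.5) [heading=30, move]
  PU: pen up
  LT 30: heading 30 -> 60
  FD 20: (48.919,11.5) -> (58.919,28.821) [heading=60, move]
  -- iteration 3/6 --
  FD 3: (58.919,28.821) -> (60.419,31.419) [heading=60, move]
  PU: pen up
  LT 30: heading 60 -> 90
  FD 20: (60.419,31.419) -> (60.419,51.419) [heading=90, move]
  -- iteration 4/6 --
  FD 3: (60.419,51.419) -> (60.419,54.419) [heading=90, move]
  PU: pen up
  LT 30: heading 90 -> 120
  FD 20: (60.419,54.419) -> (50.419,71.739) [heading=120, move]
  -- iteration 5/6 --
  FD 3: (50.419,71.739) -> (48.919,74.337) [heading=120, move]
  PU: pen up
  LT 30: heading 120 -> 150
  FD 20: (48.919,74.337) -> (31.598,84.337) [heading=150, move]
  -- iteration 6/6 --
  FD 3: (31.598,84.337) -> (29,85.837) [heading=150, move]
  PU: pen up
  LT 30: heading 150 -> 180
  FD 20: (29,85.837) -> (9,85.837) [heading=180, move]
]
FD 7: (9,85.837) -> (2,85.837) [heading=180, move]
RT 108: heading 180 -> 72
FD 20: (2,85.837) -> (8.18,104.858) [heading=72, move]
RT 76: heading 72 -> 356
Final: pos=(8.18,104.858), heading=356, 3 segment(s) drawn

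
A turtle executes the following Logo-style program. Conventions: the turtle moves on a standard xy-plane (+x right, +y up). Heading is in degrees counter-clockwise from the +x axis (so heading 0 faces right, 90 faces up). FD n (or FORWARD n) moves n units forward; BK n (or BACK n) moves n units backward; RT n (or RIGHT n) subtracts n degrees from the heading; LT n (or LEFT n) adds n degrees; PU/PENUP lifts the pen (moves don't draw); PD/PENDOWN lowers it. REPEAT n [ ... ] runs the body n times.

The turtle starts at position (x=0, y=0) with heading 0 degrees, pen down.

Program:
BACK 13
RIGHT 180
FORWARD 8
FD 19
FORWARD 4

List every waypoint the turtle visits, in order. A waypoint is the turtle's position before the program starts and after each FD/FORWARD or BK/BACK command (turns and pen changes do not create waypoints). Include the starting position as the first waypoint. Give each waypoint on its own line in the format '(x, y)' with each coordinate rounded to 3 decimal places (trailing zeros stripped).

Executing turtle program step by step:
Start: pos=(0,0), heading=0, pen down
BK 13: (0,0) -> (-13,0) [heading=0, draw]
RT 180: heading 0 -> 180
FD 8: (-13,0) -> (-21,0) [heading=180, draw]
FD 19: (-21,0) -> (-40,0) [heading=180, draw]
FD 4: (-40,0) -> (-44,0) [heading=180, draw]
Final: pos=(-44,0), heading=180, 4 segment(s) drawn
Waypoints (5 total):
(0, 0)
(-13, 0)
(-21, 0)
(-40, 0)
(-44, 0)

Answer: (0, 0)
(-13, 0)
(-21, 0)
(-40, 0)
(-44, 0)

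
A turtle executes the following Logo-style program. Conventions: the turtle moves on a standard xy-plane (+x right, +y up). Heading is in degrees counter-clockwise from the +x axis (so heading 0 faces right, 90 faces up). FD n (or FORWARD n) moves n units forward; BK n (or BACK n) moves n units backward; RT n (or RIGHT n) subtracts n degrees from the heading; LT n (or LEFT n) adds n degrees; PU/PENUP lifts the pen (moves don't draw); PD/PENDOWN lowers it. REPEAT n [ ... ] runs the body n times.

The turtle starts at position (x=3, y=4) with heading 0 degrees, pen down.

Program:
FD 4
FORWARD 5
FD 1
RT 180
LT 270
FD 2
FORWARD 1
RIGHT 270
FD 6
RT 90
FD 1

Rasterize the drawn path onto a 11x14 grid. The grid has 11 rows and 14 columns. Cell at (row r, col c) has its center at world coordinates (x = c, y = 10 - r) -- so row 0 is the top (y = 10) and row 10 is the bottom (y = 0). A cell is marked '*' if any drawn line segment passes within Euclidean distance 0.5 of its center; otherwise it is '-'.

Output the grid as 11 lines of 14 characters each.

Segment 0: (3,4) -> (7,4)
Segment 1: (7,4) -> (12,4)
Segment 2: (12,4) -> (13,4)
Segment 3: (13,4) -> (13,6)
Segment 4: (13,6) -> (13,7)
Segment 5: (13,7) -> (7,7)
Segment 6: (7,7) -> (7,8)

Answer: --------------
--------------
-------*------
-------*******
-------------*
-------------*
---***********
--------------
--------------
--------------
--------------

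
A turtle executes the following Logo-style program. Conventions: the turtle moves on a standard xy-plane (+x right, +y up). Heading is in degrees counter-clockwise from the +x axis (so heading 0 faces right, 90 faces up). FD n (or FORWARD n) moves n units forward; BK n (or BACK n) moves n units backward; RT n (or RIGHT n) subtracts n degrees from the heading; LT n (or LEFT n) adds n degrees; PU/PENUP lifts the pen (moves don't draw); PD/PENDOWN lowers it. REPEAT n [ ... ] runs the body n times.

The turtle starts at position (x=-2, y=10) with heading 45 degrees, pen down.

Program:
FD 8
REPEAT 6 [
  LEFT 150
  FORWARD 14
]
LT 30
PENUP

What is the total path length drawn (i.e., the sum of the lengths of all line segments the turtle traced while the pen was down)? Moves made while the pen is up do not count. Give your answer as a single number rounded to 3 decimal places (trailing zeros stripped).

Executing turtle program step by step:
Start: pos=(-2,10), heading=45, pen down
FD 8: (-2,10) -> (3.657,15.657) [heading=45, draw]
REPEAT 6 [
  -- iteration 1/6 --
  LT 150: heading 45 -> 195
  FD 14: (3.657,15.657) -> (-9.866,12.033) [heading=195, draw]
  -- iteration 2/6 --
  LT 150: heading 195 -> 345
  FD 14: (-9.866,12.033) -> (3.657,8.41) [heading=345, draw]
  -- iteration 3/6 --
  LT 150: heading 345 -> 135
  FD 14: (3.657,8.41) -> (-6.243,18.309) [heading=135, draw]
  -- iteration 4/6 --
  LT 150: heading 135 -> 285
  FD 14: (-6.243,18.309) -> (-2.619,4.786) [heading=285, draw]
  -- iteration 5/6 --
  LT 150: heading 285 -> 75
  FD 14: (-2.619,4.786) -> (1.004,18.309) [heading=75, draw]
  -- iteration 6/6 --
  LT 150: heading 75 -> 225
  FD 14: (1.004,18.309) -> (-8.895,8.41) [heading=225, draw]
]
LT 30: heading 225 -> 255
PU: pen up
Final: pos=(-8.895,8.41), heading=255, 7 segment(s) drawn

Segment lengths:
  seg 1: (-2,10) -> (3.657,15.657), length = 8
  seg 2: (3.657,15.657) -> (-9.866,12.033), length = 14
  seg 3: (-9.866,12.033) -> (3.657,8.41), length = 14
  seg 4: (3.657,8.41) -> (-6.243,18.309), length = 14
  seg 5: (-6.243,18.309) -> (-2.619,4.786), length = 14
  seg 6: (-2.619,4.786) -> (1.004,18.309), length = 14
  seg 7: (1.004,18.309) -> (-8.895,8.41), length = 14
Total = 92

Answer: 92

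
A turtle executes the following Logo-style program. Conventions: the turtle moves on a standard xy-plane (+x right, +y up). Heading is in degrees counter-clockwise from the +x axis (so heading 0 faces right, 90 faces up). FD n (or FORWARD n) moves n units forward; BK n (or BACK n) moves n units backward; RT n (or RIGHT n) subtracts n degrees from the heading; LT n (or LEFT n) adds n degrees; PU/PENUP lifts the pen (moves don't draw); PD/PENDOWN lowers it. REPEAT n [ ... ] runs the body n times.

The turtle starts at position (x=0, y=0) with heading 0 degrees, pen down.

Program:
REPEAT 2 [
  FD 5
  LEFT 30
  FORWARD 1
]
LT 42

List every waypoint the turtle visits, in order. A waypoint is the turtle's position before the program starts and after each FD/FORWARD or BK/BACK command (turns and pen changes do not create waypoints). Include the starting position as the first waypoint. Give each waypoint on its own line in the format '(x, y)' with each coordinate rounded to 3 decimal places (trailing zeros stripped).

Executing turtle program step by step:
Start: pos=(0,0), heading=0, pen down
REPEAT 2 [
  -- iteration 1/2 --
  FD 5: (0,0) -> (5,0) [heading=0, draw]
  LT 30: heading 0 -> 30
  FD 1: (5,0) -> (5.866,0.5) [heading=30, draw]
  -- iteration 2/2 --
  FD 5: (5.866,0.5) -> (10.196,3) [heading=30, draw]
  LT 30: heading 30 -> 60
  FD 1: (10.196,3) -> (10.696,3.866) [heading=60, draw]
]
LT 42: heading 60 -> 102
Final: pos=(10.696,3.866), heading=102, 4 segment(s) drawn
Waypoints (5 total):
(0, 0)
(5, 0)
(5.866, 0.5)
(10.196, 3)
(10.696, 3.866)

Answer: (0, 0)
(5, 0)
(5.866, 0.5)
(10.196, 3)
(10.696, 3.866)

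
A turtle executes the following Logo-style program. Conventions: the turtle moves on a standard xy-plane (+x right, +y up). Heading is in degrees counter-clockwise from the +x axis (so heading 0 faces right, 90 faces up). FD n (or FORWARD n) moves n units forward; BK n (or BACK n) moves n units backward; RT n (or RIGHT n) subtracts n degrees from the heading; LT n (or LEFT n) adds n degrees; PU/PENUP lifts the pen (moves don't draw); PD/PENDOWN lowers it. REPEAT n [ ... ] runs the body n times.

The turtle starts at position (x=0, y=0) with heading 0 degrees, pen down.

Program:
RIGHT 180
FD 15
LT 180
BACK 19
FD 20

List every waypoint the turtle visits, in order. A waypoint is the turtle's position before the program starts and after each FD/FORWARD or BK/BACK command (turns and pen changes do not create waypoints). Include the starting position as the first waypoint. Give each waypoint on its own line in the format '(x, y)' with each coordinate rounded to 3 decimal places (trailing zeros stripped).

Answer: (0, 0)
(-15, 0)
(-34, 0)
(-14, 0)

Derivation:
Executing turtle program step by step:
Start: pos=(0,0), heading=0, pen down
RT 180: heading 0 -> 180
FD 15: (0,0) -> (-15,0) [heading=180, draw]
LT 180: heading 180 -> 0
BK 19: (-15,0) -> (-34,0) [heading=0, draw]
FD 20: (-34,0) -> (-14,0) [heading=0, draw]
Final: pos=(-14,0), heading=0, 3 segment(s) drawn
Waypoints (4 total):
(0, 0)
(-15, 0)
(-34, 0)
(-14, 0)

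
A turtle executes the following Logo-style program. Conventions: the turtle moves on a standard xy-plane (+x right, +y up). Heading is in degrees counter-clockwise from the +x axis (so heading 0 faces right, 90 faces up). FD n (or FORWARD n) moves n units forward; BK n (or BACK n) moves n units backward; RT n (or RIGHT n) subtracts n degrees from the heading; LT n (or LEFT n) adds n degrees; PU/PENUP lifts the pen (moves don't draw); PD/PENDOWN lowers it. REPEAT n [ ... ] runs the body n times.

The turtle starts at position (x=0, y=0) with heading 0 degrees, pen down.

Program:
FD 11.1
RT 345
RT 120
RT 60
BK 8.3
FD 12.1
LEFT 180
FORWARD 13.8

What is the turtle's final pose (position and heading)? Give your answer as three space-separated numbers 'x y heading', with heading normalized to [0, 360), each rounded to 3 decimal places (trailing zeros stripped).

Executing turtle program step by step:
Start: pos=(0,0), heading=0, pen down
FD 11.1: (0,0) -> (11.1,0) [heading=0, draw]
RT 345: heading 0 -> 15
RT 120: heading 15 -> 255
RT 60: heading 255 -> 195
BK 8.3: (11.1,0) -> (19.117,2.148) [heading=195, draw]
FD 12.1: (19.117,2.148) -> (7.429,-0.984) [heading=195, draw]
LT 180: heading 195 -> 15
FD 13.8: (7.429,-0.984) -> (20.759,2.588) [heading=15, draw]
Final: pos=(20.759,2.588), heading=15, 4 segment(s) drawn

Answer: 20.759 2.588 15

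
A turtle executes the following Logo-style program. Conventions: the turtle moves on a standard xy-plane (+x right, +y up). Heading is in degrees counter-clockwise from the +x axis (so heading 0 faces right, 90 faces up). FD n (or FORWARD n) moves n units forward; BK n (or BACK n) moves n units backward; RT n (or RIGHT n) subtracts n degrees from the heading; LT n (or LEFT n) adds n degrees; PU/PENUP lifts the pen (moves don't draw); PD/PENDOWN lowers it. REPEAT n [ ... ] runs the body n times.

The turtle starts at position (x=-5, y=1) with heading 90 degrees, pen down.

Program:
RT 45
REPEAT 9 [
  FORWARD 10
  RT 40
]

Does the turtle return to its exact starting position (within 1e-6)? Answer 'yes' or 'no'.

Executing turtle program step by step:
Start: pos=(-5,1), heading=90, pen down
RT 45: heading 90 -> 45
REPEAT 9 [
  -- iteration 1/9 --
  FD 10: (-5,1) -> (2.071,8.071) [heading=45, draw]
  RT 40: heading 45 -> 5
  -- iteration 2/9 --
  FD 10: (2.071,8.071) -> (12.033,8.943) [heading=5, draw]
  RT 40: heading 5 -> 325
  -- iteration 3/9 --
  FD 10: (12.033,8.943) -> (20.225,3.207) [heading=325, draw]
  RT 40: heading 325 -> 285
  -- iteration 4/9 --
  FD 10: (20.225,3.207) -> (22.813,-6.452) [heading=285, draw]
  RT 40: heading 285 -> 245
  -- iteration 5/9 --
  FD 10: (22.813,-6.452) -> (18.587,-15.515) [heading=245, draw]
  RT 40: heading 245 -> 205
  -- iteration 6/9 --
  FD 10: (18.587,-15.515) -> (9.523,-19.742) [heading=205, draw]
  RT 40: heading 205 -> 165
  -- iteration 7/9 --
  FD 10: (9.523,-19.742) -> (-0.136,-17.153) [heading=165, draw]
  RT 40: heading 165 -> 125
  -- iteration 8/9 --
  FD 10: (-0.136,-17.153) -> (-5.872,-8.962) [heading=125, draw]
  RT 40: heading 125 -> 85
  -- iteration 9/9 --
  FD 10: (-5.872,-8.962) -> (-5,1) [heading=85, draw]
  RT 40: heading 85 -> 45
]
Final: pos=(-5,1), heading=45, 9 segment(s) drawn

Start position: (-5, 1)
Final position: (-5, 1)
Distance = 0; < 1e-6 -> CLOSED

Answer: yes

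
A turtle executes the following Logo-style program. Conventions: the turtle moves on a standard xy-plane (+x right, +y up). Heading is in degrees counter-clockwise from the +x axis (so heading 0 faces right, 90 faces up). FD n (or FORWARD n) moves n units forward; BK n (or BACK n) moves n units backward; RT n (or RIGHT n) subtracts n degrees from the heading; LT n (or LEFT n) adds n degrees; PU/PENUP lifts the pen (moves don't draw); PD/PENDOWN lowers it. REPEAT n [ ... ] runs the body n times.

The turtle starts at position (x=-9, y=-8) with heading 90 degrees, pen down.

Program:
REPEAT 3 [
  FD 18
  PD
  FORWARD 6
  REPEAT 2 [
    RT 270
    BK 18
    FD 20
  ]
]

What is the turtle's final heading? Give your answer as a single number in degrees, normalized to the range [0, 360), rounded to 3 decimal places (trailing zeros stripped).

Answer: 270

Derivation:
Executing turtle program step by step:
Start: pos=(-9,-8), heading=90, pen down
REPEAT 3 [
  -- iteration 1/3 --
  FD 18: (-9,-8) -> (-9,10) [heading=90, draw]
  PD: pen down
  FD 6: (-9,10) -> (-9,16) [heading=90, draw]
  REPEAT 2 [
    -- iteration 1/2 --
    RT 270: heading 90 -> 180
    BK 18: (-9,16) -> (9,16) [heading=180, draw]
    FD 20: (9,16) -> (-11,16) [heading=180, draw]
    -- iteration 2/2 --
    RT 270: heading 180 -> 270
    BK 18: (-11,16) -> (-11,34) [heading=270, draw]
    FD 20: (-11,34) -> (-11,14) [heading=270, draw]
  ]
  -- iteration 2/3 --
  FD 18: (-11,14) -> (-11,-4) [heading=270, draw]
  PD: pen down
  FD 6: (-11,-4) -> (-11,-10) [heading=270, draw]
  REPEAT 2 [
    -- iteration 1/2 --
    RT 270: heading 270 -> 0
    BK 18: (-11,-10) -> (-29,-10) [heading=0, draw]
    FD 20: (-29,-10) -> (-9,-10) [heading=0, draw]
    -- iteration 2/2 --
    RT 270: heading 0 -> 90
    BK 18: (-9,-10) -> (-9,-28) [heading=90, draw]
    FD 20: (-9,-28) -> (-9,-8) [heading=90, draw]
  ]
  -- iteration 3/3 --
  FD 18: (-9,-8) -> (-9,10) [heading=90, draw]
  PD: pen down
  FD 6: (-9,10) -> (-9,16) [heading=90, draw]
  REPEAT 2 [
    -- iteration 1/2 --
    RT 270: heading 90 -> 180
    BK 18: (-9,16) -> (9,16) [heading=180, draw]
    FD 20: (9,16) -> (-11,16) [heading=180, draw]
    -- iteration 2/2 --
    RT 270: heading 180 -> 270
    BK 18: (-11,16) -> (-11,34) [heading=270, draw]
    FD 20: (-11,34) -> (-11,14) [heading=270, draw]
  ]
]
Final: pos=(-11,14), heading=270, 18 segment(s) drawn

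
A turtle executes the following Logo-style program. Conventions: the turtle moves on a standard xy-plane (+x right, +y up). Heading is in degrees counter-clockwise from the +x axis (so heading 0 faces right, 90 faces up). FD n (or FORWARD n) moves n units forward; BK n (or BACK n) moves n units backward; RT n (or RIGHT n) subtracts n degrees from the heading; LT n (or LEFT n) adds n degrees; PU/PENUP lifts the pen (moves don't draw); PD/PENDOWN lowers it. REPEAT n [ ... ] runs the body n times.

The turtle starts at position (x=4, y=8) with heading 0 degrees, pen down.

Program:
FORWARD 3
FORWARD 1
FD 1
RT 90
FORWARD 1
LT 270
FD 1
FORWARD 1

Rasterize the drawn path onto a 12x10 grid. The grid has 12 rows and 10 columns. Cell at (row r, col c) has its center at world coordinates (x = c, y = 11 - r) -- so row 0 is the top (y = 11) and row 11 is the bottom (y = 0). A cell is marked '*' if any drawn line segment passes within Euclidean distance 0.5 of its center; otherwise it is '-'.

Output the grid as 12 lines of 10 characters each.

Segment 0: (4,8) -> (7,8)
Segment 1: (7,8) -> (8,8)
Segment 2: (8,8) -> (9,8)
Segment 3: (9,8) -> (9,7)
Segment 4: (9,7) -> (8,7)
Segment 5: (8,7) -> (7,7)

Answer: ----------
----------
----------
----******
-------***
----------
----------
----------
----------
----------
----------
----------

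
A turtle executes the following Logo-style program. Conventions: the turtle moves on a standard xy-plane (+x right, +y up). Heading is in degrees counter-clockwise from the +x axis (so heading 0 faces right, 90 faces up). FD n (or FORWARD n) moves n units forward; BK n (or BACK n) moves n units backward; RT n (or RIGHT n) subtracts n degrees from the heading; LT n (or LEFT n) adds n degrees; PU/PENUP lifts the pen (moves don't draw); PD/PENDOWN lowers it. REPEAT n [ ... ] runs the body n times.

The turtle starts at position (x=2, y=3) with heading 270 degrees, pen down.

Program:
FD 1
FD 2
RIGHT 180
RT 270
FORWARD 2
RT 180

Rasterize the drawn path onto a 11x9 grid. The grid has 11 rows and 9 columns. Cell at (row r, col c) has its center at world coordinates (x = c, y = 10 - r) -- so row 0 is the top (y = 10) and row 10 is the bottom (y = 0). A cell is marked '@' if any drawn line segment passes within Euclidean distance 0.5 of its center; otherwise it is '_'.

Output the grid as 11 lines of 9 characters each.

Segment 0: (2,3) -> (2,2)
Segment 1: (2,2) -> (2,0)
Segment 2: (2,0) -> (-0,-0)

Answer: _________
_________
_________
_________
_________
_________
_________
__@______
__@______
__@______
@@@______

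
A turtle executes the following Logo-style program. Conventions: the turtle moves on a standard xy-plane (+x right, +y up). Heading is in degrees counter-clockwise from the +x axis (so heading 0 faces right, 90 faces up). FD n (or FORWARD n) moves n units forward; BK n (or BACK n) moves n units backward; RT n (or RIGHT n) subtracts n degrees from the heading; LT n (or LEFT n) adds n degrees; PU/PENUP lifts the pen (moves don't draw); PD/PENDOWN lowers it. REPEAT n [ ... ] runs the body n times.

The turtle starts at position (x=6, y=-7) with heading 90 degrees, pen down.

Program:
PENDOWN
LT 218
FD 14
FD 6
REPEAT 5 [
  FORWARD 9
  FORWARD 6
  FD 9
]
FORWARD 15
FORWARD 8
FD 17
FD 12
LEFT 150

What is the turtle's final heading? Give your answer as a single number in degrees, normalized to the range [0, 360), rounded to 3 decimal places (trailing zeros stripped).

Answer: 98

Derivation:
Executing turtle program step by step:
Start: pos=(6,-7), heading=90, pen down
PD: pen down
LT 218: heading 90 -> 308
FD 14: (6,-7) -> (14.619,-18.032) [heading=308, draw]
FD 6: (14.619,-18.032) -> (18.313,-22.76) [heading=308, draw]
REPEAT 5 [
  -- iteration 1/5 --
  FD 9: (18.313,-22.76) -> (23.854,-29.852) [heading=308, draw]
  FD 6: (23.854,-29.852) -> (27.548,-34.58) [heading=308, draw]
  FD 9: (27.548,-34.58) -> (33.089,-41.672) [heading=308, draw]
  -- iteration 2/5 --
  FD 9: (33.089,-41.672) -> (38.63,-48.765) [heading=308, draw]
  FD 6: (38.63,-48.765) -> (42.324,-53.493) [heading=308, draw]
  FD 9: (42.324,-53.493) -> (47.865,-60.585) [heading=308, draw]
  -- iteration 3/5 --
  FD 9: (47.865,-60.585) -> (53.406,-67.677) [heading=308, draw]
  FD 6: (53.406,-67.677) -> (57.1,-72.405) [heading=308, draw]
  FD 9: (57.1,-72.405) -> (62.641,-79.497) [heading=308, draw]
  -- iteration 4/5 --
  FD 9: (62.641,-79.497) -> (68.182,-86.589) [heading=308, draw]
  FD 6: (68.182,-86.589) -> (71.876,-91.317) [heading=308, draw]
  FD 9: (71.876,-91.317) -> (77.417,-98.409) [heading=308, draw]
  -- iteration 5/5 --
  FD 9: (77.417,-98.409) -> (82.958,-105.501) [heading=308, draw]
  FD 6: (82.958,-105.501) -> (86.652,-110.229) [heading=308, draw]
  FD 9: (86.652,-110.229) -> (92.193,-117.322) [heading=308, draw]
]
FD 15: (92.193,-117.322) -> (101.428,-129.142) [heading=308, draw]
FD 8: (101.428,-129.142) -> (106.353,-135.446) [heading=308, draw]
FD 17: (106.353,-135.446) -> (116.819,-148.842) [heading=308, draw]
FD 12: (116.819,-148.842) -> (124.207,-158.298) [heading=308, draw]
LT 150: heading 308 -> 98
Final: pos=(124.207,-158.298), heading=98, 21 segment(s) drawn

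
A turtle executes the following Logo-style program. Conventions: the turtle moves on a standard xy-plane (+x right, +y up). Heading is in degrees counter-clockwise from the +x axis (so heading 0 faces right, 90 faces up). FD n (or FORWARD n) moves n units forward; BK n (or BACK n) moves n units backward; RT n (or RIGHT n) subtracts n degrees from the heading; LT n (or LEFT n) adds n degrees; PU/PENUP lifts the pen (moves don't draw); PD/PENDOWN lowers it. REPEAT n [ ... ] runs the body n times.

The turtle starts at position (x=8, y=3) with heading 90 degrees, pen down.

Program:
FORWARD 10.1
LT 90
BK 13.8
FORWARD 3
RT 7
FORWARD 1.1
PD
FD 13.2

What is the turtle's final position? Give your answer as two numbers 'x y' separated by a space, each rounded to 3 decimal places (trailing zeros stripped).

Executing turtle program step by step:
Start: pos=(8,3), heading=90, pen down
FD 10.1: (8,3) -> (8,13.1) [heading=90, draw]
LT 90: heading 90 -> 180
BK 13.8: (8,13.1) -> (21.8,13.1) [heading=180, draw]
FD 3: (21.8,13.1) -> (18.8,13.1) [heading=180, draw]
RT 7: heading 180 -> 173
FD 1.1: (18.8,13.1) -> (17.708,13.234) [heading=173, draw]
PD: pen down
FD 13.2: (17.708,13.234) -> (4.607,14.843) [heading=173, draw]
Final: pos=(4.607,14.843), heading=173, 5 segment(s) drawn

Answer: 4.607 14.843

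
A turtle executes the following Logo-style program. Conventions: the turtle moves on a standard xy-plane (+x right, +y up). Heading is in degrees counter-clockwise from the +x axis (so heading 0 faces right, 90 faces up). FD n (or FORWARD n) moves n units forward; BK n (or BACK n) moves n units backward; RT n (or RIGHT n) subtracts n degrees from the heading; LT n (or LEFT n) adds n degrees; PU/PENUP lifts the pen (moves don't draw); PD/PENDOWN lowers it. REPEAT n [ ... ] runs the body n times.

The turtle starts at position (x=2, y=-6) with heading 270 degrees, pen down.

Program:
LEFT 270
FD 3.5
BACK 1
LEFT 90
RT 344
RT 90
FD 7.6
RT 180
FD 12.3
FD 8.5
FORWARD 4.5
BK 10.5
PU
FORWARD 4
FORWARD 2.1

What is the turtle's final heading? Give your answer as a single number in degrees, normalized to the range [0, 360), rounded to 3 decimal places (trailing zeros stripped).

Answer: 16

Derivation:
Executing turtle program step by step:
Start: pos=(2,-6), heading=270, pen down
LT 270: heading 270 -> 180
FD 3.5: (2,-6) -> (-1.5,-6) [heading=180, draw]
BK 1: (-1.5,-6) -> (-0.5,-6) [heading=180, draw]
LT 90: heading 180 -> 270
RT 344: heading 270 -> 286
RT 90: heading 286 -> 196
FD 7.6: (-0.5,-6) -> (-7.806,-8.095) [heading=196, draw]
RT 180: heading 196 -> 16
FD 12.3: (-7.806,-8.095) -> (4.018,-4.705) [heading=16, draw]
FD 8.5: (4.018,-4.705) -> (12.189,-2.362) [heading=16, draw]
FD 4.5: (12.189,-2.362) -> (16.514,-1.121) [heading=16, draw]
BK 10.5: (16.514,-1.121) -> (6.421,-4.015) [heading=16, draw]
PU: pen up
FD 4: (6.421,-4.015) -> (10.266,-2.913) [heading=16, move]
FD 2.1: (10.266,-2.913) -> (12.285,-2.334) [heading=16, move]
Final: pos=(12.285,-2.334), heading=16, 7 segment(s) drawn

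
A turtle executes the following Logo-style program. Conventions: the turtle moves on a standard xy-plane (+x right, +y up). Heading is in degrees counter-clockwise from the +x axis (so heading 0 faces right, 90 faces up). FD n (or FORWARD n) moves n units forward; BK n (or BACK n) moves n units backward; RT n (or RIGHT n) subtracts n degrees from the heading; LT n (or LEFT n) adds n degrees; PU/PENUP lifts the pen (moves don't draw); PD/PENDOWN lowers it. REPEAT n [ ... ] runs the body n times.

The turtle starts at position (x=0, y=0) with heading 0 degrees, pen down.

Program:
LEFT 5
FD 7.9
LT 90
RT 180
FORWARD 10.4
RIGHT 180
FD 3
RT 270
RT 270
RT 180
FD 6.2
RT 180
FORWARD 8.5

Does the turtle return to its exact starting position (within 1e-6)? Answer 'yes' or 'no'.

Answer: no

Derivation:
Executing turtle program step by step:
Start: pos=(0,0), heading=0, pen down
LT 5: heading 0 -> 5
FD 7.9: (0,0) -> (7.87,0.689) [heading=5, draw]
LT 90: heading 5 -> 95
RT 180: heading 95 -> 275
FD 10.4: (7.87,0.689) -> (8.776,-9.672) [heading=275, draw]
RT 180: heading 275 -> 95
FD 3: (8.776,-9.672) -> (8.515,-6.683) [heading=95, draw]
RT 270: heading 95 -> 185
RT 270: heading 185 -> 275
RT 180: heading 275 -> 95
FD 6.2: (8.515,-6.683) -> (7.975,-0.507) [heading=95, draw]
RT 180: heading 95 -> 275
FD 8.5: (7.975,-0.507) -> (8.715,-8.975) [heading=275, draw]
Final: pos=(8.715,-8.975), heading=275, 5 segment(s) drawn

Start position: (0, 0)
Final position: (8.715, -8.975)
Distance = 12.51; >= 1e-6 -> NOT closed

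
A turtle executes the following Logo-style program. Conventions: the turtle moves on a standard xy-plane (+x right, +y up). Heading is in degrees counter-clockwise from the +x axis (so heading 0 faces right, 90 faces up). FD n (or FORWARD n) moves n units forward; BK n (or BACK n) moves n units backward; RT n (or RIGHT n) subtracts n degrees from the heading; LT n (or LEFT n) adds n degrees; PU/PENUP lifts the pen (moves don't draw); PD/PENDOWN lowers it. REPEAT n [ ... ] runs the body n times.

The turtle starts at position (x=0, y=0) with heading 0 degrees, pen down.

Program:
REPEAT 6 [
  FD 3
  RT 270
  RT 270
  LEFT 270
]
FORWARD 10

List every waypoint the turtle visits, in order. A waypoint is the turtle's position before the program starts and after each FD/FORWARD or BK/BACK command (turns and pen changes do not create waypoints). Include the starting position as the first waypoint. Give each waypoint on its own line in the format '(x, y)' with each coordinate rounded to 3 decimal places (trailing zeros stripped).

Executing turtle program step by step:
Start: pos=(0,0), heading=0, pen down
REPEAT 6 [
  -- iteration 1/6 --
  FD 3: (0,0) -> (3,0) [heading=0, draw]
  RT 270: heading 0 -> 90
  RT 270: heading 90 -> 180
  LT 270: heading 180 -> 90
  -- iteration 2/6 --
  FD 3: (3,0) -> (3,3) [heading=90, draw]
  RT 270: heading 90 -> 180
  RT 270: heading 180 -> 270
  LT 270: heading 270 -> 180
  -- iteration 3/6 --
  FD 3: (3,3) -> (0,3) [heading=180, draw]
  RT 270: heading 180 -> 270
  RT 270: heading 270 -> 0
  LT 270: heading 0 -> 270
  -- iteration 4/6 --
  FD 3: (0,3) -> (0,0) [heading=270, draw]
  RT 270: heading 270 -> 0
  RT 270: heading 0 -> 90
  LT 270: heading 90 -> 0
  -- iteration 5/6 --
  FD 3: (0,0) -> (3,0) [heading=0, draw]
  RT 270: heading 0 -> 90
  RT 270: heading 90 -> 180
  LT 270: heading 180 -> 90
  -- iteration 6/6 --
  FD 3: (3,0) -> (3,3) [heading=90, draw]
  RT 270: heading 90 -> 180
  RT 270: heading 180 -> 270
  LT 270: heading 270 -> 180
]
FD 10: (3,3) -> (-7,3) [heading=180, draw]
Final: pos=(-7,3), heading=180, 7 segment(s) drawn
Waypoints (8 total):
(0, 0)
(3, 0)
(3, 3)
(0, 3)
(0, 0)
(3, 0)
(3, 3)
(-7, 3)

Answer: (0, 0)
(3, 0)
(3, 3)
(0, 3)
(0, 0)
(3, 0)
(3, 3)
(-7, 3)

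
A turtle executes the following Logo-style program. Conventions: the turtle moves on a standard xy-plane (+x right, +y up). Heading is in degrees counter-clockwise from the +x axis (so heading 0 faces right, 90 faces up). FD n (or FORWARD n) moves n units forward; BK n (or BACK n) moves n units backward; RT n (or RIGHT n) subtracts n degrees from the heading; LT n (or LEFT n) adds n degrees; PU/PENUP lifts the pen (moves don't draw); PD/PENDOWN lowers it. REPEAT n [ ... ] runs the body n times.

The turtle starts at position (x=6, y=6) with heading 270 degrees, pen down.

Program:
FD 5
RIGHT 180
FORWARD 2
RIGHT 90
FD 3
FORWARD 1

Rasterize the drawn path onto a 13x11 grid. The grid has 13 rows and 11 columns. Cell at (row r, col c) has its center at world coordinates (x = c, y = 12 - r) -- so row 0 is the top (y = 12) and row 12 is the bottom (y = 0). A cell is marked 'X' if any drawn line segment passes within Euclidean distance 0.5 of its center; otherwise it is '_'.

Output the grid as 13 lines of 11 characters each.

Segment 0: (6,6) -> (6,1)
Segment 1: (6,1) -> (6,3)
Segment 2: (6,3) -> (9,3)
Segment 3: (9,3) -> (10,3)

Answer: ___________
___________
___________
___________
___________
___________
______X____
______X____
______X____
______XXXXX
______X____
______X____
___________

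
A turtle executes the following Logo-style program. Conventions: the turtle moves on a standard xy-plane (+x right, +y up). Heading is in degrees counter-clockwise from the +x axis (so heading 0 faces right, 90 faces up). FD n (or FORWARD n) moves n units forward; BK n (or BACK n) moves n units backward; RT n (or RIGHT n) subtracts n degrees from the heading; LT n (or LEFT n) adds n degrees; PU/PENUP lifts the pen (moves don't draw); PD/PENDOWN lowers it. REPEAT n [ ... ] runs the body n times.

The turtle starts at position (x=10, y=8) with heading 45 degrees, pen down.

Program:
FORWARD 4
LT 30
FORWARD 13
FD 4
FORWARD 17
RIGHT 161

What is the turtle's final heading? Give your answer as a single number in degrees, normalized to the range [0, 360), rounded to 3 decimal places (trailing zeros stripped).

Executing turtle program step by step:
Start: pos=(10,8), heading=45, pen down
FD 4: (10,8) -> (12.828,10.828) [heading=45, draw]
LT 30: heading 45 -> 75
FD 13: (12.828,10.828) -> (16.193,23.385) [heading=75, draw]
FD 4: (16.193,23.385) -> (17.228,27.249) [heading=75, draw]
FD 17: (17.228,27.249) -> (21.628,43.67) [heading=75, draw]
RT 161: heading 75 -> 274
Final: pos=(21.628,43.67), heading=274, 4 segment(s) drawn

Answer: 274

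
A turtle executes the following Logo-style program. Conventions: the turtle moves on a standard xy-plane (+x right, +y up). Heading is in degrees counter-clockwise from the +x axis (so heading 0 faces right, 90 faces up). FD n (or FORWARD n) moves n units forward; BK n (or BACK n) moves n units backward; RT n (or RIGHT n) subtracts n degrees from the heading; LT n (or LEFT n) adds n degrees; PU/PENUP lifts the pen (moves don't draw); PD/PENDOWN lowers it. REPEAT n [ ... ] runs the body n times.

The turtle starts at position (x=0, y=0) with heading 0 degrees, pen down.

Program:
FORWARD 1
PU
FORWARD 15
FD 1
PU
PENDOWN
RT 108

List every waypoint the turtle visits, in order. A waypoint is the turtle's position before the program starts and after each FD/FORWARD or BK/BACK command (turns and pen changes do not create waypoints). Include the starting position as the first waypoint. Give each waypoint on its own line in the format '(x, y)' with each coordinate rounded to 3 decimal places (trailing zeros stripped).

Executing turtle program step by step:
Start: pos=(0,0), heading=0, pen down
FD 1: (0,0) -> (1,0) [heading=0, draw]
PU: pen up
FD 15: (1,0) -> (16,0) [heading=0, move]
FD 1: (16,0) -> (17,0) [heading=0, move]
PU: pen up
PD: pen down
RT 108: heading 0 -> 252
Final: pos=(17,0), heading=252, 1 segment(s) drawn
Waypoints (4 total):
(0, 0)
(1, 0)
(16, 0)
(17, 0)

Answer: (0, 0)
(1, 0)
(16, 0)
(17, 0)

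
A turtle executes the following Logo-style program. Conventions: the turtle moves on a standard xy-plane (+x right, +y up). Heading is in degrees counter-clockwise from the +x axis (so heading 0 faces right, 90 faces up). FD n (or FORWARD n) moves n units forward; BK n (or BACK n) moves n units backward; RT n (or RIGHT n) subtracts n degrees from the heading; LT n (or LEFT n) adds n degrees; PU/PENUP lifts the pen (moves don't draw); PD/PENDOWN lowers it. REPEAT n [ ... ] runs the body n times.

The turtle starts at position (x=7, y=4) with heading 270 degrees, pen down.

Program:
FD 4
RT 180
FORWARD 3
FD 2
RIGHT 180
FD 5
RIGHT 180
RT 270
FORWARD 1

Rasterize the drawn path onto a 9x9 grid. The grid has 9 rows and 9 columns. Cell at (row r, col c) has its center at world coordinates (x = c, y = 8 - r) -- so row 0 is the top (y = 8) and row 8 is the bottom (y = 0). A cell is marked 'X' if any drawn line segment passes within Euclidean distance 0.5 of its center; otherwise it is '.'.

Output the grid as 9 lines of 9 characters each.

Segment 0: (7,4) -> (7,0)
Segment 1: (7,0) -> (7,3)
Segment 2: (7,3) -> (7,5)
Segment 3: (7,5) -> (7,0)
Segment 4: (7,0) -> (6,-0)

Answer: .........
.........
.........
.......X.
.......X.
.......X.
.......X.
.......X.
......XX.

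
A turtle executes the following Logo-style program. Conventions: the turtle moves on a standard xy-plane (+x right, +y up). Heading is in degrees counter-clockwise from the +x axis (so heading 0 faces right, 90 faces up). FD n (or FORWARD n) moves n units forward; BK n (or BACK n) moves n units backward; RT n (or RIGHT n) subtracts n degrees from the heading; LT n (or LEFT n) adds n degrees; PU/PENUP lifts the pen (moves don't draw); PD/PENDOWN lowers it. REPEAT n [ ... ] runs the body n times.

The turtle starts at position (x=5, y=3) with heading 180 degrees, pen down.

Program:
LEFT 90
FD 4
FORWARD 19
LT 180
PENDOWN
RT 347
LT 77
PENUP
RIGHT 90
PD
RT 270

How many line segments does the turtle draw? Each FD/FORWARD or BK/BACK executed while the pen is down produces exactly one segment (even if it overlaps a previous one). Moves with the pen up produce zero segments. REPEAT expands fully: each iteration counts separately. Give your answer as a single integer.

Answer: 2

Derivation:
Executing turtle program step by step:
Start: pos=(5,3), heading=180, pen down
LT 90: heading 180 -> 270
FD 4: (5,3) -> (5,-1) [heading=270, draw]
FD 19: (5,-1) -> (5,-20) [heading=270, draw]
LT 180: heading 270 -> 90
PD: pen down
RT 347: heading 90 -> 103
LT 77: heading 103 -> 180
PU: pen up
RT 90: heading 180 -> 90
PD: pen down
RT 270: heading 90 -> 180
Final: pos=(5,-20), heading=180, 2 segment(s) drawn
Segments drawn: 2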